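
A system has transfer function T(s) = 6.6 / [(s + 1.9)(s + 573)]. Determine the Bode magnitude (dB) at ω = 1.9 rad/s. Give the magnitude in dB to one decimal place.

-47.4 dB

|j1.9 + 1.9| = √(1.9² + 1.9²) = 2.687
|j1.9 + 573| = √(1.9² + 573²) = 573
|T(j1.9)| = 6.6 / (2.687 × 573) = 0.0042867
20 log₁₀(0.0042867) = -47.36 dB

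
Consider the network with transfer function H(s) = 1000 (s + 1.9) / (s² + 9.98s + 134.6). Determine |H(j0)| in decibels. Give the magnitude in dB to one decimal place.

23.0 dB

H(0) = 1000 × 1.9 / 134.6 = 14.116
20 log₁₀(14.116) = 22.99 dB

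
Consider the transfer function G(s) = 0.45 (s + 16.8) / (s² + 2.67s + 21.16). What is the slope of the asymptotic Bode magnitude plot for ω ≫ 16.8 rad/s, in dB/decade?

With 1 zero and 2 poles, the high-frequency asymptotic slope is 20 × (1 − 2) = -20 dB/decade.

-20 dB/decade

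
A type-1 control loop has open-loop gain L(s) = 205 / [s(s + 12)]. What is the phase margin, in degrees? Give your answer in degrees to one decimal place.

Gain crossover: |L(jω)| = 1 at ω ≈ 12.1 rad/s.
∠L(j12.1) = −90° − arctan(12.1/12) ≈ -135.13°
PM = 180° + (-135.13°) = 44.87°

44.9 deg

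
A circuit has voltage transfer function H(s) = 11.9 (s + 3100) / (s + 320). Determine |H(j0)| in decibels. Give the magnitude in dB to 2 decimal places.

H(0) = 11.9 × 3100 / 320 = 115.28
20 log₁₀(115.28) = 41.235 dB

41.24 dB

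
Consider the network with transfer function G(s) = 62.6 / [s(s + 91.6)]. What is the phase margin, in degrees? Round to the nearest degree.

90°

Gain crossover: |G(jω)| = 1 at ω ≈ 0.683 rad/sec.
∠G(j0.683) = −90° − arctan(0.683/91.6) ≈ -90.43°
PM = 180° + (-90.43°) = 89.57°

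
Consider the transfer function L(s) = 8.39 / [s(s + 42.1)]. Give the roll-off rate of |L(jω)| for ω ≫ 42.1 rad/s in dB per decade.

-40 dB/decade

With 0 zeros and 2 poles, the high-frequency asymptotic slope is 20 × (0 − 2) = -40 dB/decade.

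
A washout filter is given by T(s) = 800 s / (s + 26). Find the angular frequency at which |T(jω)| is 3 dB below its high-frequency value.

For a single-pole high-pass, the −3 dB point is at the pole: ω = 26 rad/sec.

26 rad/sec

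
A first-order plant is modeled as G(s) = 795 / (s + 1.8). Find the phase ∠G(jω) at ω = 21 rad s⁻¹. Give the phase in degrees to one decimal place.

-85.1°

∠(j21 + 1.8) = arctan(21/1.8) = 85.10°
∠G(j21) = −85.10° = -85.10°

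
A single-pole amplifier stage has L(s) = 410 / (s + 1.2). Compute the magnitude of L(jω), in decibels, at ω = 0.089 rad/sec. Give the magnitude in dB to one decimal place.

50.6 dB

|j0.089 + 1.2| = √(0.089² + 1.2²) = 1.203
|L(j0.089)| = 410 / 1.203 = 340.73
20 log₁₀(340.73) = 50.65 dB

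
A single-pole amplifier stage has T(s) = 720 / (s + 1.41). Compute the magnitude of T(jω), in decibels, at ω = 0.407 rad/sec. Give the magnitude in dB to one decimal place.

|j0.407 + 1.41| = √(0.407² + 1.41²) = 1.468
|T(j0.407)| = 720 / 1.468 = 490.61
20 log₁₀(490.61) = 53.81 dB

53.8 dB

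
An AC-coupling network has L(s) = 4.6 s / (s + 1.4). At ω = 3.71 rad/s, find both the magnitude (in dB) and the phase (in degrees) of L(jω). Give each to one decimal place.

|j3.71| = 3.71
|j3.71 + 1.4| = √(3.71² + 1.4²) = 3.965
|L(j3.71)| = 4.6 × 3.71 / 3.965 = 4.3038
20 log₁₀(4.3038) = 12.68 dB
∠(j3.71) = 90.00°
∠(j3.71 + 1.4) = arctan(3.71/1.4) = 69.33°
∠L(j3.71) = 90.00° − 69.33° = 20.67°

|L| = 12.7 dB, ∠L = 20.7 deg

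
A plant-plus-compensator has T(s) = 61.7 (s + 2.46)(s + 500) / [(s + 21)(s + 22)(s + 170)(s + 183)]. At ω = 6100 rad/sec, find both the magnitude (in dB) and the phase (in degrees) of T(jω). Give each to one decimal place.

|T| = -115.6 dB, ∠T = -181.0°

|j6100 + 2.46| = √(6100² + 2.46²) = 6100
|j6100 + 500| = √(6100² + 500²) = 6120
|j6100 + 21| = √(6100² + 21²) = 6100
|j6100 + 22| = √(6100² + 22²) = 6100
|j6100 + 170| = √(6100² + 170²) = 6102
|j6100 + 183| = √(6100² + 183²) = 6103
|T(j6100)| = 61.7 × 6100 × 6120 / (6100 × 6100 × 6102 × 6103) = 1.6623e-06
20 log₁₀(1.6623e-06) = -115.59 dB
∠(j6100 + 2.46) = arctan(6100/2.46) = 89.98°
∠(j6100 + 500) = arctan(6100/500) = 85.31°
∠(j6100 + 21) = arctan(6100/21) = 89.80°
∠(j6100 + 22) = arctan(6100/22) = 89.79°
∠(j6100 + 170) = arctan(6100/170) = 88.40°
∠(j6100 + 183) = arctan(6100/183) = 88.28°
∠T(j6100) = 89.98° + 85.31° − (89.80° + 89.79° + 88.40° + 88.28°) = -180.99°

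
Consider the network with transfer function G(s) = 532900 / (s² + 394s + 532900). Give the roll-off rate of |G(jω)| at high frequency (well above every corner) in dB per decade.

-40 dB/decade

With 0 zeros and 2 poles, the high-frequency asymptotic slope is 20 × (0 − 2) = -40 dB/decade.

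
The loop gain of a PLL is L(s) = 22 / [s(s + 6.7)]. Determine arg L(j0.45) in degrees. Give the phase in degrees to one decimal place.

∠(j0.45 + 6.7) = arctan(0.45/6.7) = 3.84°
∠(j0.45) = 90.00°
∠L(j0.45) = − (3.84° + 90.00°) = -93.84°

-93.8°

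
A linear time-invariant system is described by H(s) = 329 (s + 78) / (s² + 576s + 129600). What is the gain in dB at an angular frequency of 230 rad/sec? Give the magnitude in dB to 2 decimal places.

-5.65 dB

|j230 + 78| = √(230² + 78²) = 242.9
|(j230)² + 576(j230) + 129600| = |76700 + j1.3248e+05| = 1.531e+05
|H(j230)| = 329 × 242.9 / 1.531e+05 = 0.52196
20 log₁₀(0.52196) = -5.647 dB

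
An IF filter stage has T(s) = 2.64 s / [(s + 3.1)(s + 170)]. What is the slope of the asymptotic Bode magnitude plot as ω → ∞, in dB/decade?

-20 dB/decade

With 1 zero and 2 poles, the high-frequency asymptotic slope is 20 × (1 − 2) = -20 dB/decade.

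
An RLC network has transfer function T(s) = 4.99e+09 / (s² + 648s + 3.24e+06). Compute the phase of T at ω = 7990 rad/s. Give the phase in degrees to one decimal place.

∠[(j7990)² + 648(j7990) + 3.24e+06] = ∠[-6.06e+07 + j5.1775e+06] = 175.12°
∠T(j7990) = −175.12° = -175.12°

-175.1°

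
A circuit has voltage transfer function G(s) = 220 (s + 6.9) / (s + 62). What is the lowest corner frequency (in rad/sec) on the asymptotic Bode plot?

6.9 rad/sec

Break frequencies occur at each pole and zero magnitude: 6.9 rad/sec, 62 rad/sec.
The lowest is 6.9 rad/sec.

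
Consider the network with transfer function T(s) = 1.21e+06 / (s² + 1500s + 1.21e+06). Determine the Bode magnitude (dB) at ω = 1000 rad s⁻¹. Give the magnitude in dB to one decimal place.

-2.0 dB

|(j1000)² + 1500(j1000) + 1.21e+06| = |2.1e+05 + j1.5e+06| = 1.515e+06
|T(j1000)| = 1.21e+06 / 1.515e+06 = 0.79888
20 log₁₀(0.79888) = -1.95 dB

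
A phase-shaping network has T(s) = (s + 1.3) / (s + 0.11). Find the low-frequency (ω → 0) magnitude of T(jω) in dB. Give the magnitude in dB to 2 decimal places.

21.45 dB

T(0) = 1 × 1.3 / 0.11 = 11.818
20 log₁₀(11.818) = 21.451 dB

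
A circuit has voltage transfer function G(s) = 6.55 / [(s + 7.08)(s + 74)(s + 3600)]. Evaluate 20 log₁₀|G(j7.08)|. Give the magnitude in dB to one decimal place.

-112.2 dB

|j7.08 + 7.08| = √(7.08² + 7.08²) = 10.01
|j7.08 + 74| = √(7.08² + 74²) = 74.34
|j7.08 + 3600| = √(7.08² + 3600²) = 3600
|G(j7.08)| = 6.55 / (10.01 × 74.34 × 3600) = 2.4444e-06
20 log₁₀(2.4444e-06) = -112.24 dB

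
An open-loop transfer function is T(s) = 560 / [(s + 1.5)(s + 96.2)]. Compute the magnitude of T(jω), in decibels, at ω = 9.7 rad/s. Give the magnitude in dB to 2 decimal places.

-4.58 dB

|j9.7 + 1.5| = √(9.7² + 1.5²) = 9.815
|j9.7 + 96.2| = √(9.7² + 96.2²) = 96.69
|T(j9.7)| = 560 / (9.815 × 96.69) = 0.59008
20 log₁₀(0.59008) = -4.582 dB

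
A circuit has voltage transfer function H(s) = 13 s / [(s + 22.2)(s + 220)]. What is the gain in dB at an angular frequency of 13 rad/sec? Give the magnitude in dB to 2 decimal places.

|j13| = 13
|j13 + 22.2| = √(13² + 22.2²) = 25.73
|j13 + 220| = √(13² + 220²) = 220.4
|H(j13)| = 13 × 13 / (25.73 × 220.4) = 0.029808
20 log₁₀(0.029808) = -30.513 dB

-30.51 dB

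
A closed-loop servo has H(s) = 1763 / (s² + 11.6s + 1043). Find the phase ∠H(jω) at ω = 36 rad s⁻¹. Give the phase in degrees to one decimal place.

-121.2°

∠[(j36)² + 11.6(j36) + 1043] = ∠[-253 + j417.6] = 121.21°
∠H(j36) = −121.21° = -121.21°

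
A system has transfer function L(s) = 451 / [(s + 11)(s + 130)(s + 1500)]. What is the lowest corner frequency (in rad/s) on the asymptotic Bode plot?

Break frequencies occur at each pole and zero magnitude: 11 rad/s, 130 rad/s, 1500 rad/s.
The lowest is 11 rad/s.

11 rad/s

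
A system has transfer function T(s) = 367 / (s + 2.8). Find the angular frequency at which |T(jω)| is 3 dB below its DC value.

For a single-pole low-pass, the −3 dB point is at the pole: ω = 2.8 rad/sec.

2.8 rad/sec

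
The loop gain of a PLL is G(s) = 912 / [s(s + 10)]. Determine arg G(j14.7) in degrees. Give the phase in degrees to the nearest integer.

∠(j14.7 + 10) = arctan(14.7/10) = 55.77°
∠(j14.7) = 90.00°
∠G(j14.7) = − (55.77° + 90.00°) = -145.77°

-146 deg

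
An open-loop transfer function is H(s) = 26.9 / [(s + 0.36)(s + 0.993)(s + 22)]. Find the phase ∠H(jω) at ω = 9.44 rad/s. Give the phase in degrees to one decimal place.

∠(j9.44 + 0.36) = arctan(9.44/0.36) = 87.82°
∠(j9.44 + 0.993) = arctan(9.44/0.993) = 84.00°
∠(j9.44 + 22) = arctan(9.44/22) = 23.22°
∠H(j9.44) = − (87.82° + 84.00° + 23.22°) = -195.03°

-195.0°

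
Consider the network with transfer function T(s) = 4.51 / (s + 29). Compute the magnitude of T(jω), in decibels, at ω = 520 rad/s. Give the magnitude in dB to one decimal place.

-41.3 dB

|j520 + 29| = √(520² + 29²) = 520.8
|T(j520)| = 4.51 / 520.8 = 0.0086596
20 log₁₀(0.0086596) = -41.25 dB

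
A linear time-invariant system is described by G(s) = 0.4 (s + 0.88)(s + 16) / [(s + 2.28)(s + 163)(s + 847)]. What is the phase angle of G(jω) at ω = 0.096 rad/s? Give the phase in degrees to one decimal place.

4.1°

∠(j0.096 + 0.88) = arctan(0.096/0.88) = 6.23°
∠(j0.096 + 16) = arctan(0.096/16) = 0.34°
∠(j0.096 + 2.28) = arctan(0.096/2.28) = 2.41°
∠(j0.096 + 163) = arctan(0.096/163) = 0.03°
∠(j0.096 + 847) = arctan(0.096/847) = 0.01°
∠G(j0.096) = 6.23° + 0.34° − (2.41° + 0.03° + 0.01°) = 4.12°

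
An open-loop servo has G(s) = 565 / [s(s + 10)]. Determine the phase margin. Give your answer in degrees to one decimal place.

Gain crossover: |G(jω)| = 1 at ω ≈ 22.7 rad s⁻¹.
∠G(j22.7) = −90° − arctan(22.7/10) ≈ -156.26°
PM = 180° + (-156.26°) = 23.74°

23.7 deg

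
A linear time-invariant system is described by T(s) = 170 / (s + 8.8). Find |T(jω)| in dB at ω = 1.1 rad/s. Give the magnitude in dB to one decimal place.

25.7 dB

|j1.1 + 8.8| = √(1.1² + 8.8²) = 8.868
|T(j1.1)| = 170 / 8.868 = 19.169
20 log₁₀(19.169) = 25.65 dB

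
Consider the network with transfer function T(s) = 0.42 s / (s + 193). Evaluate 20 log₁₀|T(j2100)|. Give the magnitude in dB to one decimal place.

|j2100| = 2100
|j2100 + 193| = √(2100² + 193²) = 2109
|T(j2100)| = 0.42 × 2100 / 2109 = 0.41824
20 log₁₀(0.41824) = -7.57 dB

-7.6 dB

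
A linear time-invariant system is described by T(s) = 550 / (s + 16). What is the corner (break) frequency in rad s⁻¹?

The single real pole at s = −16 gives a corner at ω = 16 rad s⁻¹.

16 rad s⁻¹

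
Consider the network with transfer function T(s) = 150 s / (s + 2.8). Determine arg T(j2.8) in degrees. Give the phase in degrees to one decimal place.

∠(j2.8) = 90.00°
∠(j2.8 + 2.8) = arctan(2.8/2.8) = 45.00°
∠T(j2.8) = 90.00° − 45.00° = 45.00°

45.0 deg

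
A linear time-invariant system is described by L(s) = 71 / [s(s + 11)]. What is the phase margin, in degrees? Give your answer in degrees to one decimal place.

62.5 deg

Gain crossover: |L(jω)| = 1 at ω ≈ 5.73 rad/s.
∠L(j5.73) = −90° − arctan(5.73/11) ≈ -117.50°
PM = 180° + (-117.50°) = 62.50°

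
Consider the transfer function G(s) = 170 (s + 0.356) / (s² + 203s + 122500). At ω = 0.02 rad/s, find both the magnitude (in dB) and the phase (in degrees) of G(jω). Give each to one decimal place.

|G| = -66.1 dB, ∠G = 3.2°

|j0.02 + 0.356| = √(0.02² + 0.356²) = 0.3566
|(j0.02)² + 203(j0.02) + 122500| = |1.225e+05 + j4.06| = 1.225e+05
|G(j0.02)| = 170 × 0.3566 / 1.225e+05 = 0.00049482
20 log₁₀(0.00049482) = -66.11 dB
∠(j0.02 + 0.356) = arctan(0.02/0.356) = 3.22°
∠[(j0.02)² + 203(j0.02) + 122500] = ∠[1.225e+05 + j4.06] = 0.00°
∠G(j0.02) = 3.22° − 0.00° = 3.21°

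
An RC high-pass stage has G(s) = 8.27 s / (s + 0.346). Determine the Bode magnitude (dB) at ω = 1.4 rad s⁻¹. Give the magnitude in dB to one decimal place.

|j1.4| = 1.4
|j1.4 + 0.346| = √(1.4² + 0.346²) = 1.442
|G(j1.4)| = 8.27 × 1.4 / 1.442 = 8.0284
20 log₁₀(8.0284) = 18.09 dB

18.1 dB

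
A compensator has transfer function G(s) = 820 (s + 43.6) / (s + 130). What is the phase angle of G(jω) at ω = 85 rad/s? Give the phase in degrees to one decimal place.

29.7 deg

∠(j85 + 43.6) = arctan(85/43.6) = 62.84°
∠(j85 + 130) = arctan(85/130) = 33.18°
∠G(j85) = 62.84° − 33.18° = 29.67°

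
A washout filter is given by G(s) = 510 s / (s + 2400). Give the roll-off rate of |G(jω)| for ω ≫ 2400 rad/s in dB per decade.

0 dB/decade

With 1 zero and 1 pole, the high-frequency asymptotic slope is 20 × (1 − 1) = 0 dB/decade.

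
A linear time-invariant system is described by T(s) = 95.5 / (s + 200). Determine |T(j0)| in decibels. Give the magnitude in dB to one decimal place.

-6.4 dB

T(0) = 95.5 / 200 = 0.4775
20 log₁₀(0.4775) = -6.42 dB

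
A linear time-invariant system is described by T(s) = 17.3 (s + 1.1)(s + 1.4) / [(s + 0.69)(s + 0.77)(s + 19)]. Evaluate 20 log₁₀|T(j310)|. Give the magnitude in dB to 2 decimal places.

|j310 + 1.1| = √(310² + 1.1²) = 310
|j310 + 1.4| = √(310² + 1.4²) = 310
|j310 + 0.69| = √(310² + 0.69²) = 310
|j310 + 0.77| = √(310² + 0.77²) = 310
|j310 + 19| = √(310² + 19²) = 310.6
|T(j310)| = 17.3 × 310 × 310 / (310 × 310 × 310.6) = 0.055703
20 log₁₀(0.055703) = -25.083 dB

-25.08 dB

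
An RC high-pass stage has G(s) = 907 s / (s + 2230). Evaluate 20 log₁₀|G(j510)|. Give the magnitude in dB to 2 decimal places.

|j510| = 510
|j510 + 2230| = √(510² + 2230²) = 2288
|G(j510)| = 907 × 510 / 2288 = 202.21
20 log₁₀(202.21) = 46.116 dB

46.12 dB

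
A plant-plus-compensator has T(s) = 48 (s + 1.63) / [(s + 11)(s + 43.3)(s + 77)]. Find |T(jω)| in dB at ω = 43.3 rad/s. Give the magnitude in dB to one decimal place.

-41.3 dB

|j43.3 + 1.63| = √(43.3² + 1.63²) = 43.33
|j43.3 + 11| = √(43.3² + 11²) = 44.68
|j43.3 + 43.3| = √(43.3² + 43.3²) = 61.24
|j43.3 + 77| = √(43.3² + 77²) = 88.34
|T(j43.3)| = 48 × 43.33 / (44.68 × 61.24 × 88.34) = 0.0086062
20 log₁₀(0.0086062) = -41.30 dB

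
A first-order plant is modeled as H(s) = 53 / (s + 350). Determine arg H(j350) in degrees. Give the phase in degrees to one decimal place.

∠(j350 + 350) = arctan(350/350) = 45.00°
∠H(j350) = −45.00° = -45.00°

-45.0°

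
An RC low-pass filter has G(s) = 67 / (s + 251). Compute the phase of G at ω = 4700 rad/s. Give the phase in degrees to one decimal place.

∠(j4700 + 251) = arctan(4700/251) = 86.94°
∠G(j4700) = −86.94° = -86.94°

-86.9 deg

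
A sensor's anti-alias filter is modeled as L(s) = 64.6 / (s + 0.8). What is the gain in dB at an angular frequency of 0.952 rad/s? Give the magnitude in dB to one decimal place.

34.3 dB

|j0.952 + 0.8| = √(0.952² + 0.8²) = 1.244
|L(j0.952)| = 64.6 / 1.244 = 51.95
20 log₁₀(51.95) = 34.31 dB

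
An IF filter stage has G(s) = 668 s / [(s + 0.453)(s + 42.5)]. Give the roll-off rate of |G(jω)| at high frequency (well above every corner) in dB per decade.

With 1 zero and 2 poles, the high-frequency asymptotic slope is 20 × (1 − 2) = -20 dB/decade.

-20 dB/decade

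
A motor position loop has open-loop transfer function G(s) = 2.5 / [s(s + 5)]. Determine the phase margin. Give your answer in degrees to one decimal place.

Gain crossover: |G(jω)| = 1 at ω ≈ 0.498 rad/sec.
∠G(j0.498) = −90° − arctan(0.498/5) ≈ -95.68°
PM = 180° + (-95.68°) = 84.32°

84.3°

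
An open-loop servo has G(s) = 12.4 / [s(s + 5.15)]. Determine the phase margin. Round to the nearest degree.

67°

Gain crossover: |G(jω)| = 1 at ω ≈ 2.21 rad/s.
∠G(j2.21) = −90° − arctan(2.21/5.15) ≈ -113.25°
PM = 180° + (-113.25°) = 66.75°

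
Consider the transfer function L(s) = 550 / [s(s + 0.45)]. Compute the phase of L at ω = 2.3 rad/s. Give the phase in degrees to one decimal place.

-168.9°

∠(j2.3 + 0.45) = arctan(2.3/0.45) = 78.93°
∠(j2.3) = 90.00°
∠L(j2.3) = − (78.93° + 90.00°) = -168.93°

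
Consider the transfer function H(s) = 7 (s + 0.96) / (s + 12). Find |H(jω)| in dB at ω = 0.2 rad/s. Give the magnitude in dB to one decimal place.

|j0.2 + 0.96| = √(0.2² + 0.96²) = 0.9806
|j0.2 + 12| = √(0.2² + 12²) = 12
|H(j0.2)| = 7 × 0.9806 / 12 = 0.57194
20 log₁₀(0.57194) = -4.85 dB

-4.9 dB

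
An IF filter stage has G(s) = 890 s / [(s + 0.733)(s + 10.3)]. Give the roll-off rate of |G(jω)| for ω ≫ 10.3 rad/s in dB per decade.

-20 dB/decade

With 1 zero and 2 poles, the high-frequency asymptotic slope is 20 × (1 − 2) = -20 dB/decade.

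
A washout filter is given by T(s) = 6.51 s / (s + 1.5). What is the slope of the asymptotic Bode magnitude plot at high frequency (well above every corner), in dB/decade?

With 1 zero and 1 pole, the high-frequency asymptotic slope is 20 × (1 − 1) = 0 dB/decade.

0 dB/decade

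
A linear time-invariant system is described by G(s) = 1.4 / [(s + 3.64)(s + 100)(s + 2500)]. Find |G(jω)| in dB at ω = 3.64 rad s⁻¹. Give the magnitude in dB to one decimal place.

-119.3 dB

|j3.64 + 3.64| = √(3.64² + 3.64²) = 5.148
|j3.64 + 100| = √(3.64² + 100²) = 100.1
|j3.64 + 2500| = √(3.64² + 2500²) = 2500
|G(j3.64)| = 1.4 / (5.148 × 100.1 × 2500) = 1.0871e-06
20 log₁₀(1.0871e-06) = -119.27 dB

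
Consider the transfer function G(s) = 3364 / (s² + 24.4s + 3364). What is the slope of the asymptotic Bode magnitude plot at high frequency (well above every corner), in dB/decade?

With 0 zeros and 2 poles, the high-frequency asymptotic slope is 20 × (0 − 2) = -40 dB/decade.

-40 dB/decade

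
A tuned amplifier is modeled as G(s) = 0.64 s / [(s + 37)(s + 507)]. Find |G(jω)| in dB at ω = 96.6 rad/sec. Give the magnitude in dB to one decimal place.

-58.7 dB

|j96.6| = 96.6
|j96.6 + 37| = √(96.6² + 37²) = 103.4
|j96.6 + 507| = √(96.6² + 507²) = 516.1
|G(j96.6)| = 0.64 × 96.6 / (103.4 × 516.1) = 0.001158
20 log₁₀(0.001158) = -58.73 dB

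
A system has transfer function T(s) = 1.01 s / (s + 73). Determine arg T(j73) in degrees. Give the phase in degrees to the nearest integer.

45°

∠(j73) = 90.00°
∠(j73 + 73) = arctan(73/73) = 45.00°
∠T(j73) = 90.00° − 45.00° = 45.00°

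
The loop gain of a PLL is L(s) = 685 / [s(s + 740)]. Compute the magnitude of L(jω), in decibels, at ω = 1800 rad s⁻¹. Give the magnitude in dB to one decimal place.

-74.2 dB

|j1800 + 740| = √(1800² + 740²) = 1946
|j1800| = 1800
|L(j1800)| = 685 / (1946 × 1800) = 0.00019554
20 log₁₀(0.00019554) = -74.18 dB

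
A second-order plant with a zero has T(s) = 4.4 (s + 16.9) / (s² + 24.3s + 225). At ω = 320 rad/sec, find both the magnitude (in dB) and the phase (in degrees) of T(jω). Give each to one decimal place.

|j320 + 16.9| = √(320² + 16.9²) = 320.4
|(j320)² + 24.3(j320) + 225| = |-1.0218e+05 + j7776| = 1.025e+05
|T(j320)| = 4.4 × 320.4 / 1.025e+05 = 0.01376
20 log₁₀(0.01376) = -37.23 dB
∠(j320 + 16.9) = arctan(320/16.9) = 86.98°
∠[(j320)² + 24.3(j320) + 225] = ∠[-1.0218e+05 + j7776] = 175.65°
∠T(j320) = 86.98° − 175.65° = -88.67°

|T| = -37.2 dB, ∠T = -88.7°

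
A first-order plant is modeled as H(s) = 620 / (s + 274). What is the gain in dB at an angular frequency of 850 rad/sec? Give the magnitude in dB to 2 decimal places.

|j850 + 274| = √(850² + 274²) = 893.1
|H(j850)| = 620 / 893.1 = 0.69423
20 log₁₀(0.69423) = -3.170 dB

-3.17 dB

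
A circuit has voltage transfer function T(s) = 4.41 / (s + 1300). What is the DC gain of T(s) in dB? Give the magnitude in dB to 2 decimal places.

-49.39 dB

T(0) = 4.41 / 1300 = 0.0033923
20 log₁₀(0.0033923) = -49.390 dB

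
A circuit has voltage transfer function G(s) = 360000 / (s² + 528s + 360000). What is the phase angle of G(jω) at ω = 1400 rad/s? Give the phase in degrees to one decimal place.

∠[(j1400)² + 528(j1400) + 360000] = ∠[-1.6e+06 + j7.392e+05] = 155.20°
∠G(j1400) = −155.20° = -155.20°

-155.2°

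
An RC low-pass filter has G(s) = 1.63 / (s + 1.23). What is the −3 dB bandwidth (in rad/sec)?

For a single-pole low-pass, the −3 dB point is at the pole: ω = 1.23 rad/sec.

1.23 rad/sec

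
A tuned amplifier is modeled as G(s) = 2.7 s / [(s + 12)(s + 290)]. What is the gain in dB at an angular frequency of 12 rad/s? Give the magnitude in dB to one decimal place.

-43.6 dB

|j12| = 12
|j12 + 12| = √(12² + 12²) = 16.97
|j12 + 290| = √(12² + 290²) = 290.2
|G(j12)| = 2.7 × 12 / (16.97 × 290.2) = 0.0065778
20 log₁₀(0.0065778) = -43.64 dB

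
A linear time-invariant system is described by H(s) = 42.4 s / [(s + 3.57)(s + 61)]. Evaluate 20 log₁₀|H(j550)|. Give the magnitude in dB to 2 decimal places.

|j550| = 550
|j550 + 3.57| = √(550² + 3.57²) = 550
|j550 + 61| = √(550² + 61²) = 553.4
|H(j550)| = 42.4 × 550 / (550 × 553.4) = 0.076619
20 log₁₀(0.076619) = -22.313 dB

-22.31 dB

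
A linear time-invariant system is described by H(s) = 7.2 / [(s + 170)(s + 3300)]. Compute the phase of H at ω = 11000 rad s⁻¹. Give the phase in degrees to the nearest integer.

∠(j11000 + 170) = arctan(11000/170) = 89.11°
∠(j11000 + 3300) = arctan(11000/3300) = 73.30°
∠H(j11000) = − (89.11° + 73.30°) = -162.42°

-162°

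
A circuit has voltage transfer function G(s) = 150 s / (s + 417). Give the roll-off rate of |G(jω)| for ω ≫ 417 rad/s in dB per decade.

0 dB/decade

With 1 zero and 1 pole, the high-frequency asymptotic slope is 20 × (1 − 1) = 0 dB/decade.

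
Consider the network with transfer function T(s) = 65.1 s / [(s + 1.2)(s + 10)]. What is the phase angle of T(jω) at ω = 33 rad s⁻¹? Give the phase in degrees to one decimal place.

-71.1 deg

∠(j33) = 90.00°
∠(j33 + 1.2) = arctan(33/1.2) = 87.92°
∠(j33 + 10) = arctan(33/10) = 73.14°
∠T(j33) = 90.00° − (87.92° + 73.14°) = -71.06°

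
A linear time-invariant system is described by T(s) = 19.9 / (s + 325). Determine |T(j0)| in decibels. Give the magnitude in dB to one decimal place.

-24.3 dB

T(0) = 19.9 / 325 = 0.061231
20 log₁₀(0.061231) = -24.26 dB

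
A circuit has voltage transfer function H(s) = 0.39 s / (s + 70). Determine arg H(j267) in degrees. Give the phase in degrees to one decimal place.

∠(j267) = 90.00°
∠(j267 + 70) = arctan(267/70) = 75.31°
∠H(j267) = 90.00° − 75.31° = 14.69°

14.7°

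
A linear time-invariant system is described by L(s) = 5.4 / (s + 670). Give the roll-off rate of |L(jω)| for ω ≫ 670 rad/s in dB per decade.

-20 dB/decade

With 0 zeros and 1 pole, the high-frequency asymptotic slope is 20 × (0 − 1) = -20 dB/decade.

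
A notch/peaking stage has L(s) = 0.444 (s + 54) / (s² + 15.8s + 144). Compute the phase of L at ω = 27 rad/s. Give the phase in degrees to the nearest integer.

∠(j27 + 54) = arctan(27/54) = 26.57°
∠[(j27)² + 15.8(j27) + 144] = ∠[-585 + j426.6] = 143.90°
∠L(j27) = 26.57° − 143.90° = -117.33°

-117°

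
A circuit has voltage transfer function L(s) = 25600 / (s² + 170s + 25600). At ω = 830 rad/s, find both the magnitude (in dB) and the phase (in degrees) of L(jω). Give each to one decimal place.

|L| = -28.5 dB, ∠L = -168.0°

|(j830)² + 170(j830) + 25600| = |-6.633e+05 + j1.411e+05| = 6.781e+05
|L(j830)| = 25600 / 6.781e+05 = 0.03775
20 log₁₀(0.03775) = -28.46 dB
∠[(j830)² + 170(j830) + 25600] = ∠[-6.633e+05 + j1.411e+05] = 167.99°
∠L(j830) = −167.99° = -167.99°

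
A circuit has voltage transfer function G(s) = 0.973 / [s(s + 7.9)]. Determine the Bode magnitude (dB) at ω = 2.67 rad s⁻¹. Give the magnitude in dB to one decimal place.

|j2.67 + 7.9| = √(2.67² + 7.9²) = 8.339
|j2.67| = 2.67
|G(j2.67)| = 0.973 / (8.339 × 2.67) = 0.043701
20 log₁₀(0.043701) = -27.19 dB

-27.2 dB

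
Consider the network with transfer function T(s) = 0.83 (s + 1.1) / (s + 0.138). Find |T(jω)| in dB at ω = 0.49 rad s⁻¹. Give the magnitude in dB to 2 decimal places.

5.86 dB

|j0.49 + 1.1| = √(0.49² + 1.1²) = 1.204
|j0.49 + 0.138| = √(0.49² + 0.138²) = 0.5091
|T(j0.49)| = 0.83 × 1.204 / 0.5091 = 1.9634
20 log₁₀(1.9634) = 5.860 dB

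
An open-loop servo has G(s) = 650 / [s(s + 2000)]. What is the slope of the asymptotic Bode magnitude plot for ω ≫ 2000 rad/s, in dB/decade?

-40 dB/decade

With 0 zeros and 2 poles, the high-frequency asymptotic slope is 20 × (0 − 2) = -40 dB/decade.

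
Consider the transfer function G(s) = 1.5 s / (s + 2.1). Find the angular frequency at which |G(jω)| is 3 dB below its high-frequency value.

2.1 rad s⁻¹

For a single-pole high-pass, the −3 dB point is at the pole: ω = 2.1 rad s⁻¹.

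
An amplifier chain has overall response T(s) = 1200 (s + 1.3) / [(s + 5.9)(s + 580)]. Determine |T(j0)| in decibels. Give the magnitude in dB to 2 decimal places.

-6.82 dB

T(0) = 1200 × 1.3 / (5.9 × 580) = 0.45587
20 log₁₀(0.45587) = -6.823 dB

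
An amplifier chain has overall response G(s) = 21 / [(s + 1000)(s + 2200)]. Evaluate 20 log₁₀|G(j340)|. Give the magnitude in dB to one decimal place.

-101.0 dB

|j340 + 1000| = √(340² + 1000²) = 1056
|j340 + 2200| = √(340² + 2200²) = 2226
|G(j340)| = 21 / (1056 × 2226) = 8.9313e-06
20 log₁₀(8.9313e-06) = -100.98 dB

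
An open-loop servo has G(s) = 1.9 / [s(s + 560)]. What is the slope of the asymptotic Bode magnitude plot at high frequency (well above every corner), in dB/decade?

With 0 zeros and 2 poles, the high-frequency asymptotic slope is 20 × (0 − 2) = -40 dB/decade.

-40 dB/decade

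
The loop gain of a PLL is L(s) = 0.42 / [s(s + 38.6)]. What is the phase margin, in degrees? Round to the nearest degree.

Gain crossover: |L(jω)| = 1 at ω ≈ 0.0109 rad/s.
∠L(j0.0109) = −90° − arctan(0.0109/38.6) ≈ -90.02°
PM = 180° + (-90.02°) = 89.98°

90°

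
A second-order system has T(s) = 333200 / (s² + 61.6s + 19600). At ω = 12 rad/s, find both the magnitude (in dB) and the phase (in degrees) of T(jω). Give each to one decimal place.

|T| = 24.7 dB, ∠T = -2.2 deg

|(j12)² + 61.6(j12) + 19600| = |19456 + j739.2| = 1.947e+04
|T(j12)| = 333200 / 1.947e+04 = 17.113
20 log₁₀(17.113) = 24.67 dB
∠[(j12)² + 61.6(j12) + 19600] = ∠[19456 + j739.2] = 2.18°
∠T(j12) = −2.18° = -2.18°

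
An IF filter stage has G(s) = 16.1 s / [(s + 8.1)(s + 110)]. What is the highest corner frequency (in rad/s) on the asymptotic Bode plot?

110 rad/s

Break frequencies occur at each pole and zero magnitude: 8.1 rad/s, 110 rad/s.
The highest is 110 rad/s.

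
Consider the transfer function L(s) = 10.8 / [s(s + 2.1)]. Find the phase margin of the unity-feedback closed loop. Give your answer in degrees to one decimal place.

35.3°

Gain crossover: |L(jω)| = 1 at ω ≈ 2.97 rad/s.
∠L(j2.97) = −90° − arctan(2.97/2.1) ≈ -144.73°
PM = 180° + (-144.73°) = 35.27°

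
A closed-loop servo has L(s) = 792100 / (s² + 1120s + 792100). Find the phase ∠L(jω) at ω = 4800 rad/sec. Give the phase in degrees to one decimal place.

∠[(j4800)² + 1120(j4800) + 792100] = ∠[-2.2248e+07 + j5.376e+06] = 166.42°
∠L(j4800) = −166.42° = -166.42°

-166.4 deg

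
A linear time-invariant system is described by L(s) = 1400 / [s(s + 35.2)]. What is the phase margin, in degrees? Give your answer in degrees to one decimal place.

Gain crossover: |L(jω)| = 1 at ω ≈ 30.2 rad/s.
∠L(j30.2) = −90° − arctan(30.2/35.2) ≈ -130.62°
PM = 180° + (-130.62°) = 49.38°

49.4°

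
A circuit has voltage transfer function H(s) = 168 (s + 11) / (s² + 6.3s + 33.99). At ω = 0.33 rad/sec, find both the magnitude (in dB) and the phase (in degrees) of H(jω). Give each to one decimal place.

|H| = 34.7 dB, ∠H = -1.8°

|j0.33 + 11| = √(0.33² + 11²) = 11
|(j0.33)² + 6.3(j0.33) + 33.99| = |33.881 + j2.079| = 33.94
|H(j0.33)| = 168 × 11 / 33.94 = 54.466
20 log₁₀(54.466) = 34.72 dB
∠(j0.33 + 11) = arctan(0.33/11) = 1.72°
∠[(j0.33)² + 6.3(j0.33) + 33.99] = ∠[33.881 + j2.079] = 3.51°
∠H(j0.33) = 1.72° − 3.51° = -1.79°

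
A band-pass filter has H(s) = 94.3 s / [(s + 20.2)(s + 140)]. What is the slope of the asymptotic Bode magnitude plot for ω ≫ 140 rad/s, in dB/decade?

-20 dB/decade

With 1 zero and 2 poles, the high-frequency asymptotic slope is 20 × (1 − 2) = -20 dB/decade.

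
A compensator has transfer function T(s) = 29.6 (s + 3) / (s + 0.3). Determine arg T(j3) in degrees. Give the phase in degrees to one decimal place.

∠(j3 + 3) = arctan(3/3) = 45.00°
∠(j3 + 0.3) = arctan(3/0.3) = 84.29°
∠T(j3) = 45.00° − 84.29° = -39.29°

-39.3°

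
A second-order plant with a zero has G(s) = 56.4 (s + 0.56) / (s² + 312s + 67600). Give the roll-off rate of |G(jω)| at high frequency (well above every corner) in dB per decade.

-20 dB/decade

With 1 zero and 2 poles, the high-frequency asymptotic slope is 20 × (1 − 2) = -20 dB/decade.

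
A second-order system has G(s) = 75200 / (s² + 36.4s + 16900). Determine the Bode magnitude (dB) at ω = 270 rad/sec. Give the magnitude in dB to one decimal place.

2.4 dB

|(j270)² + 36.4(j270) + 16900| = |-56000 + j9828| = 5.686e+04
|G(j270)| = 75200 / 5.686e+04 = 1.3226
20 log₁₀(1.3226) = 2.43 dB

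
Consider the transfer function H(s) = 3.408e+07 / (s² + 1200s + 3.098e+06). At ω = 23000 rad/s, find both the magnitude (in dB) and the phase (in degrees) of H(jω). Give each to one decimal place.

|(j23000)² + 1200(j23000) + 3.098e+06| = |-5.259e+08 + j2.76e+07| = 5.266e+08
|H(j23000)| = 3.408e+07 / 5.266e+08 = 0.064714
20 log₁₀(0.064714) = -23.78 dB
∠[(j23000)² + 1200(j23000) + 3.098e+06] = ∠[-5.259e+08 + j2.76e+07] = 177.00°
∠H(j23000) = −177.00° = -177.00°

|H| = -23.8 dB, ∠H = -177.0 deg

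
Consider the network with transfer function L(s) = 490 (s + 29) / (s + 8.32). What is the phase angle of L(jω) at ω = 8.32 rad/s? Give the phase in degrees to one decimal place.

∠(j8.32 + 29) = arctan(8.32/29) = 16.01°
∠(j8.32 + 8.32) = arctan(8.32/8.32) = 45.00°
∠L(j8.32) = 16.01° − 45.00° = -28.99°

-29.0°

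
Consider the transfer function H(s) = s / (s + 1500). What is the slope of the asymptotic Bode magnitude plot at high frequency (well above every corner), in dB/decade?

With 1 zero and 1 pole, the high-frequency asymptotic slope is 20 × (1 − 1) = 0 dB/decade.

0 dB/decade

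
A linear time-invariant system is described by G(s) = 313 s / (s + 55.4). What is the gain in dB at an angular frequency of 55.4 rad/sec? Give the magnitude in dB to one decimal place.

46.9 dB

|j55.4| = 55.4
|j55.4 + 55.4| = √(55.4² + 55.4²) = 78.35
|G(j55.4)| = 313 × 55.4 / 78.35 = 221.32
20 log₁₀(221.32) = 46.90 dB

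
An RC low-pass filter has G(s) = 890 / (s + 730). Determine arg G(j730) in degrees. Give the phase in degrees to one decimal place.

∠(j730 + 730) = arctan(730/730) = 45.00°
∠G(j730) = −45.00° = -45.00°

-45.0°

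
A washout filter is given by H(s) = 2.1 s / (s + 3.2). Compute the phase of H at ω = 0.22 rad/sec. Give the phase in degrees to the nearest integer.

∠(j0.22) = 90.00°
∠(j0.22 + 3.2) = arctan(0.22/3.2) = 3.93°
∠H(j0.22) = 90.00° − 3.93° = 86.07°

86°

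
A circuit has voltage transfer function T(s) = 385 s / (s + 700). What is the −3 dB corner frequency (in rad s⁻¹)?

For a single-pole high-pass, the −3 dB point is at the pole: ω = 700 rad s⁻¹.

700 rad s⁻¹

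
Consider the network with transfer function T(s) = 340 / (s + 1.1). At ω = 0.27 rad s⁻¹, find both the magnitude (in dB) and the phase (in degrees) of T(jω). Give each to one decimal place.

|j0.27 + 1.1| = √(0.27² + 1.1²) = 1.133
|T(j0.27)| = 340 / 1.133 = 300.18
20 log₁₀(300.18) = 49.55 dB
∠(j0.27 + 1.1) = arctan(0.27/1.1) = 13.79°
∠T(j0.27) = −13.79° = -13.79°

|T| = 49.5 dB, ∠T = -13.8 deg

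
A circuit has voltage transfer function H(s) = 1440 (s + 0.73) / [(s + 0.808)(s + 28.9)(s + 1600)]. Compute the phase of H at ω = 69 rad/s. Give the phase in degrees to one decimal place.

-69.7°

∠(j69 + 0.73) = arctan(69/0.73) = 89.39°
∠(j69 + 0.808) = arctan(69/0.808) = 89.33°
∠(j69 + 28.9) = arctan(69/28.9) = 67.27°
∠(j69 + 1600) = arctan(69/1600) = 2.47°
∠H(j69) = 89.39° − (89.33° + 67.27° + 2.47°) = -69.68°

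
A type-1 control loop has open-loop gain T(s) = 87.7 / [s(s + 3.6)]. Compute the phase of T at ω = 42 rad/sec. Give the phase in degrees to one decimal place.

∠(j42 + 3.6) = arctan(42/3.6) = 85.10°
∠(j42) = 90.00°
∠T(j42) = − (85.10° + 90.00°) = -175.10°

-175.1°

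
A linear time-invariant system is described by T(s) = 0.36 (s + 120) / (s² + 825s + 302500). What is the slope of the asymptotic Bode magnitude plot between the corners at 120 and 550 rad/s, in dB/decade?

20 dB/decade

In this band the factors already past their corner are: zero at 120; net slope = 20 dB/decade.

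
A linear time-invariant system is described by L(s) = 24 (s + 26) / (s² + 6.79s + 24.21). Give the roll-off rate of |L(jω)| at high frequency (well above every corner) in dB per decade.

With 1 zero and 2 poles, the high-frequency asymptotic slope is 20 × (1 − 2) = -20 dB/decade.

-20 dB/decade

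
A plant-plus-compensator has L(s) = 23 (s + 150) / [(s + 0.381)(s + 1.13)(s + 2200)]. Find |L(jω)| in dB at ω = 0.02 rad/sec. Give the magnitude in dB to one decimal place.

11.2 dB

|j0.02 + 150| = √(0.02² + 150²) = 150
|j0.02 + 0.381| = √(0.02² + 0.381²) = 0.3815
|j0.02 + 1.13| = √(0.02² + 1.13²) = 1.13
|j0.02 + 2200| = √(0.02² + 2200²) = 2200
|L(j0.02)| = 23 × 150 / (0.3815 × 1.13 × 2200) = 3.6369
20 log₁₀(3.6369) = 11.21 dB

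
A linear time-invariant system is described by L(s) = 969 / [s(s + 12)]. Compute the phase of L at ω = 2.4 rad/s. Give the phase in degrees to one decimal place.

∠(j2.4 + 12) = arctan(2.4/12) = 11.31°
∠(j2.4) = 90.00°
∠L(j2.4) = − (11.31° + 90.00°) = -101.31°

-101.3 deg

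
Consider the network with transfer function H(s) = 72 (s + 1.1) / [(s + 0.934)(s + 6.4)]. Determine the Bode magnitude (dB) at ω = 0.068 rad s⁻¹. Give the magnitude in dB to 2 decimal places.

|j0.068 + 1.1| = √(0.068² + 1.1²) = 1.102
|j0.068 + 0.934| = √(0.068² + 0.934²) = 0.9365
|j0.068 + 6.4| = √(0.068² + 6.4²) = 6.4
|H(j0.068)| = 72 × 1.102 / (0.9365 × 6.4) = 13.239
20 log₁₀(13.239) = 22.437 dB

22.44 dB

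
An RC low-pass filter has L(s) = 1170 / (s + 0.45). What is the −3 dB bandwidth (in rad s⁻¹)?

0.45 rad s⁻¹

For a single-pole low-pass, the −3 dB point is at the pole: ω = 0.45 rad s⁻¹.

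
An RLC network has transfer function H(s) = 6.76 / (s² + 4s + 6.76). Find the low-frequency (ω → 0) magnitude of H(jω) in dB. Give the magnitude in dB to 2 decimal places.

0.00 dB

H(0) = 6.76 / 6.76 = 1
20 log₁₀(1) = 0.000 dB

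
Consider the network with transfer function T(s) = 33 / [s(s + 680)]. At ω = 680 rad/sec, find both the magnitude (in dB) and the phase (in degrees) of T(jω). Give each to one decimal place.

|T| = -85.9 dB, ∠T = -135.0°

|j680 + 680| = √(680² + 680²) = 961.7
|j680| = 680
|T(j680)| = 33 / (961.7 × 680) = 5.0464e-05
20 log₁₀(5.0464e-05) = -85.94 dB
∠(j680 + 680) = arctan(680/680) = 45.00°
∠(j680) = 90.00°
∠T(j680) = − (45.00° + 90.00°) = -135.00°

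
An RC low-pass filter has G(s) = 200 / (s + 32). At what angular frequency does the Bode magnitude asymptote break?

The single real pole at s = −32 gives a corner at ω = 32 rad/s.

32 rad/s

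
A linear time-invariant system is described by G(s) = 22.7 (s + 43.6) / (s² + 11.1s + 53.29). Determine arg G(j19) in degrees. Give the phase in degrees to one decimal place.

∠(j19 + 43.6) = arctan(19/43.6) = 23.55°
∠[(j19)² + 11.1(j19) + 53.29] = ∠[-307.71 + j210.9] = 145.57°
∠G(j19) = 23.55° − 145.57° = -122.03°

-122.0°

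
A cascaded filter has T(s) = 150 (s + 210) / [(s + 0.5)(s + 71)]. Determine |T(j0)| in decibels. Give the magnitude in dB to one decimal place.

59.0 dB

T(0) = 150 × 210 / (0.5 × 71) = 887.32
20 log₁₀(887.32) = 58.96 dB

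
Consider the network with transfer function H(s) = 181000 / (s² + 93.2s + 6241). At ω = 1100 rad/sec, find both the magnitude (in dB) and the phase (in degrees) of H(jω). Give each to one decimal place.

|(j1100)² + 93.2(j1100) + 6241| = |-1.2038e+06 + j1.0252e+05| = 1.208e+06
|H(j1100)| = 181000 / 1.208e+06 = 0.14982
20 log₁₀(0.14982) = -16.49 dB
∠[(j1100)² + 93.2(j1100) + 6241] = ∠[-1.2038e+06 + j1.0252e+05] = 175.13°
∠H(j1100) = −175.13° = -175.13°

|H| = -16.5 dB, ∠H = -175.1°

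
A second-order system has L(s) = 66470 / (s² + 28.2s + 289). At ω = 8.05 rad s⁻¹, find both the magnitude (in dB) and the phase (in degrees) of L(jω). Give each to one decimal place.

|(j8.05)² + 28.2(j8.05) + 289| = |224.2 + j227.01| = 319.1
|L(j8.05)| = 66470 / 319.1 = 208.33
20 log₁₀(208.33) = 46.38 dB
∠[(j8.05)² + 28.2(j8.05) + 289] = ∠[224.2 + j227.01] = 45.36°
∠L(j8.05) = −45.36° = -45.36°

|L| = 46.4 dB, ∠L = -45.4 deg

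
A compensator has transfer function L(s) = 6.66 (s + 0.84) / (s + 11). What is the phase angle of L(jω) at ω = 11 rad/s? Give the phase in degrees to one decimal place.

40.6 deg

∠(j11 + 0.84) = arctan(11/0.84) = 85.63°
∠(j11 + 11) = arctan(11/11) = 45.00°
∠L(j11) = 85.63° − 45.00° = 40.63°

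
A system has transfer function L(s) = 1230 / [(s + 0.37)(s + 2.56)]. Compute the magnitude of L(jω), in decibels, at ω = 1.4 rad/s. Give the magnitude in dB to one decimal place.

|j1.4 + 0.37| = √(1.4² + 0.37²) = 1.448
|j1.4 + 2.56| = √(1.4² + 2.56²) = 2.918
|L(j1.4)| = 1230 / (1.448 × 2.918) = 291.11
20 log₁₀(291.11) = 49.28 dB

49.3 dB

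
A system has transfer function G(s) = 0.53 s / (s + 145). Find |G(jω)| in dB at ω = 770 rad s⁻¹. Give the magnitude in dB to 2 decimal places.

-5.67 dB

|j770| = 770
|j770 + 145| = √(770² + 145²) = 783.5
|G(j770)| = 0.53 × 770 / 783.5 = 0.52085
20 log₁₀(0.52085) = -5.666 dB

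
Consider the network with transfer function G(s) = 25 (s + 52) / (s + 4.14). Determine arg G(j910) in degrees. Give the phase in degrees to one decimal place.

∠(j910 + 52) = arctan(910/52) = 86.73°
∠(j910 + 4.14) = arctan(910/4.14) = 89.74°
∠G(j910) = 86.73° − 89.74° = -3.01°

-3.0°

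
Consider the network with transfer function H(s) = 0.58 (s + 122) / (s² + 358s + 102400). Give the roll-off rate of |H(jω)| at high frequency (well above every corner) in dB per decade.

-20 dB/decade

With 1 zero and 2 poles, the high-frequency asymptotic slope is 20 × (1 − 2) = -20 dB/decade.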